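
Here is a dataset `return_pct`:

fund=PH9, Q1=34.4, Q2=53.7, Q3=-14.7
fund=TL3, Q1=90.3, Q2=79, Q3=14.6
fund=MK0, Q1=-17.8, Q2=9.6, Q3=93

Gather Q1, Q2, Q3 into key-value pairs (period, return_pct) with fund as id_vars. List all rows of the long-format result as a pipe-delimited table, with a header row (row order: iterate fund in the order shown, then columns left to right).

Each (fund, column) pair becomes one row: 3 × 3 = 9 rows.
For example, (PH9, Q1) → return_pct=34.4.

| fund | period | return_pct |
| PH9 | Q1 | 34.4 |
| PH9 | Q2 | 53.7 |
| PH9 | Q3 | -14.7 |
| TL3 | Q1 | 90.3 |
| TL3 | Q2 | 79 |
| TL3 | Q3 | 14.6 |
| MK0 | Q1 | -17.8 |
| MK0 | Q2 | 9.6 |
| MK0 | Q3 | 93 |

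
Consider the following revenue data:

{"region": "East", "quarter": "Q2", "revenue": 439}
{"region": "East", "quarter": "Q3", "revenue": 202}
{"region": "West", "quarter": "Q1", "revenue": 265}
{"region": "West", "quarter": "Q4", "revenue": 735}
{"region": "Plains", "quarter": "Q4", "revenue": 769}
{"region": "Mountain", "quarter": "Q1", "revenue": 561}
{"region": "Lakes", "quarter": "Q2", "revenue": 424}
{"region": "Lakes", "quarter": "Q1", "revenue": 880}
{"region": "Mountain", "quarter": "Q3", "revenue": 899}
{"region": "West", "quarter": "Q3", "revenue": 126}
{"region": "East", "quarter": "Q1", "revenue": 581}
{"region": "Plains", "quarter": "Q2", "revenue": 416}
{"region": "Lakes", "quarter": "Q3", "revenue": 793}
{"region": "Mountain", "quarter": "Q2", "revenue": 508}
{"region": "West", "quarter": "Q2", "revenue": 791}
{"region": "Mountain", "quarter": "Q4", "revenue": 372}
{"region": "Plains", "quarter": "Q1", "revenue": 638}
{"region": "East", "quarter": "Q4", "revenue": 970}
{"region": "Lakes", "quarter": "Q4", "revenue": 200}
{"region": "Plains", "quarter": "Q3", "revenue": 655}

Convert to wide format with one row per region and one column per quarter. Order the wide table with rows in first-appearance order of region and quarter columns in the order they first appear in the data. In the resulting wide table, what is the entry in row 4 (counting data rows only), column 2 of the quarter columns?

899

With rows in first-appearance order of region, row 4 is region=Mountain. quarter columns in first-appearance order: Q2, Q3, Q1, Q4; column 2 is Q3.
Long rows with region=Mountain, quarter=Q3: revenue = 899.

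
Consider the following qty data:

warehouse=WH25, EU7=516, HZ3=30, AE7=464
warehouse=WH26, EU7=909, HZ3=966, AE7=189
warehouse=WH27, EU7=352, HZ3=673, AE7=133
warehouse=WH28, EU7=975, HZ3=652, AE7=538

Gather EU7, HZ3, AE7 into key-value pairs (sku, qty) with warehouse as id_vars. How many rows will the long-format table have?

12

4 warehouse values × 3 melted columns = 12 rows.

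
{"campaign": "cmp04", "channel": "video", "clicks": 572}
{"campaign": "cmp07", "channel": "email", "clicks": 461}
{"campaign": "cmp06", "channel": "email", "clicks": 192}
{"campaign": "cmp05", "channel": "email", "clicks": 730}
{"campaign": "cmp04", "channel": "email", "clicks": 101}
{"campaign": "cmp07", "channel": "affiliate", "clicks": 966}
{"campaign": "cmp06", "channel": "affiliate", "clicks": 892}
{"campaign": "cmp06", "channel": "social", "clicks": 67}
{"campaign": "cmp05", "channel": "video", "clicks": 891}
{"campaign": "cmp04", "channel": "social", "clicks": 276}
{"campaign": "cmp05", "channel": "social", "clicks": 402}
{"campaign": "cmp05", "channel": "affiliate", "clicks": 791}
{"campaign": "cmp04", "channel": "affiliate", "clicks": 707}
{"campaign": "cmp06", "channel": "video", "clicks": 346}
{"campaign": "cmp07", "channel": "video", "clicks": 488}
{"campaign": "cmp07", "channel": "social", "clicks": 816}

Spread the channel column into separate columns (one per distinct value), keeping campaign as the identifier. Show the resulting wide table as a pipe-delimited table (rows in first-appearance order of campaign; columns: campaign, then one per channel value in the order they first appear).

Columns: campaign plus the 4 distinct channel values (video, email, affiliate, social).
For example, row cmp04 column video takes clicks=572 from the long row (cmp04, video).

| campaign | video | email | affiliate | social |
| cmp04 | 572 | 101 | 707 | 276 |
| cmp07 | 488 | 461 | 966 | 816 |
| cmp06 | 346 | 192 | 892 | 67 |
| cmp05 | 891 | 730 | 791 | 402 |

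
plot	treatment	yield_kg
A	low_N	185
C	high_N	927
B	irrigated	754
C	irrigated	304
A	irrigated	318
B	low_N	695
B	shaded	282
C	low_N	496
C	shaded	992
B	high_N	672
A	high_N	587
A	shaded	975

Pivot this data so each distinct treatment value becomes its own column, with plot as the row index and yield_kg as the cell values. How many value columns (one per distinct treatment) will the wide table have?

4 distinct treatment values: low_N, shaded, high_N, irrigated.

4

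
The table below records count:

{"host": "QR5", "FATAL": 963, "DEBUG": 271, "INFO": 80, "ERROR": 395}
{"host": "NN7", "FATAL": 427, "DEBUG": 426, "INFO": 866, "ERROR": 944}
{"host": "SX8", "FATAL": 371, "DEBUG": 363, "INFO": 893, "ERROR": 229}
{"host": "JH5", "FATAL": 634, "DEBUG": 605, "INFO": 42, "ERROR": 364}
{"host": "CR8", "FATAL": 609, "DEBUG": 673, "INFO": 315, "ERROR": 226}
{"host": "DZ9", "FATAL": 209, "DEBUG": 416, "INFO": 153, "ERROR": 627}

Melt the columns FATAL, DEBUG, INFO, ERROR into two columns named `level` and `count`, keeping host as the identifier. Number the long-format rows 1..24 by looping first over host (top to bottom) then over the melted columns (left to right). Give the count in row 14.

605

24 rows total (6 × 4). Row 14: index ⌊(14-1)/4⌋ = 3 into host → JH5; (14-1) mod 4 = 1 into the melted columns → DEBUG.
So row 14 is (JH5, DEBUG, 605); count = 605.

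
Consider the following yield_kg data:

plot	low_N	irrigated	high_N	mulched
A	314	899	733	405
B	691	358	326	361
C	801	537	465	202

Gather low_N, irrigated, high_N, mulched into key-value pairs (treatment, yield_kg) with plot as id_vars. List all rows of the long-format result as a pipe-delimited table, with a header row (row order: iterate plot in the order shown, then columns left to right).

Each (plot, column) pair becomes one row: 3 × 4 = 12 rows.
For example, (A, low_N) → yield_kg=314.

| plot | treatment | yield_kg |
| A | low_N | 314 |
| A | irrigated | 899 |
| A | high_N | 733 |
| A | mulched | 405 |
| B | low_N | 691 |
| B | irrigated | 358 |
| B | high_N | 326 |
| B | mulched | 361 |
| C | low_N | 801 |
| C | irrigated | 537 |
| C | high_N | 465 |
| C | mulched | 202 |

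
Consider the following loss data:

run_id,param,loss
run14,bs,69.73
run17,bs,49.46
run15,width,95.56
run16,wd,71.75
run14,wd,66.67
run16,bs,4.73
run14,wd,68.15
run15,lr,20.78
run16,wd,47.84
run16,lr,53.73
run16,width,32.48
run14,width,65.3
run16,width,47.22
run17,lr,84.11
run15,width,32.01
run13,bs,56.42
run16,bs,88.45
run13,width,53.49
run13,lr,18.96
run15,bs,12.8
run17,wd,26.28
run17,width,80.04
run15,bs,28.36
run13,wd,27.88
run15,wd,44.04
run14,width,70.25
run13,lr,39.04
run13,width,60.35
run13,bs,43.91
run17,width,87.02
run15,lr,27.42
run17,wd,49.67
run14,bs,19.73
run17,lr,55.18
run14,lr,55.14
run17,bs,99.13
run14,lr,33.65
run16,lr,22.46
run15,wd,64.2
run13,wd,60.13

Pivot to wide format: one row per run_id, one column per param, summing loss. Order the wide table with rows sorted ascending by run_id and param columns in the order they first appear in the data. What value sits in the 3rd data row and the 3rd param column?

With rows sorted ascending by run_id, row 3 is run_id=run15. param columns in first-appearance order: bs, width, wd, lr; column 3 is wd.
Long rows with run_id=run15, param=wd: 44.04 + 64.2 = 108.24.

108.24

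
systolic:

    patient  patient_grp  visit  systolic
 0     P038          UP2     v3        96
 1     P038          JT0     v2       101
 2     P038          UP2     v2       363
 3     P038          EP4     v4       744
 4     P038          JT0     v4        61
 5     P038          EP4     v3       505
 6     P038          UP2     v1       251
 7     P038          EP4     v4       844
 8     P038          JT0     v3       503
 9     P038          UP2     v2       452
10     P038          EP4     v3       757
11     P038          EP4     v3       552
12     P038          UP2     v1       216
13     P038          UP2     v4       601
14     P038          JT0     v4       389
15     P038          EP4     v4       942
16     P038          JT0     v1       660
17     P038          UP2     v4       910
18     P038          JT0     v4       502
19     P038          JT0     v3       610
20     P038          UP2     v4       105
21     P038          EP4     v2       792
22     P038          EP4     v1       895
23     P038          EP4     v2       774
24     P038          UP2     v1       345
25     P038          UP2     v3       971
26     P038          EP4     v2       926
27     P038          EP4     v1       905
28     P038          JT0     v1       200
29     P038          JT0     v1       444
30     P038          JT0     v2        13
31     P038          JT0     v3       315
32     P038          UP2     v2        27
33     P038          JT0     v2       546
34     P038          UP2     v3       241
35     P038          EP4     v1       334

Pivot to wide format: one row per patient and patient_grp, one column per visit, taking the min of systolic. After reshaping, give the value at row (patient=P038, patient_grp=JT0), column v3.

315

Rows with patient=P038, patient_grp=JT0 and visit=v3: systolic values are 503, 610, 315.
min(503, 610, 315) = 315.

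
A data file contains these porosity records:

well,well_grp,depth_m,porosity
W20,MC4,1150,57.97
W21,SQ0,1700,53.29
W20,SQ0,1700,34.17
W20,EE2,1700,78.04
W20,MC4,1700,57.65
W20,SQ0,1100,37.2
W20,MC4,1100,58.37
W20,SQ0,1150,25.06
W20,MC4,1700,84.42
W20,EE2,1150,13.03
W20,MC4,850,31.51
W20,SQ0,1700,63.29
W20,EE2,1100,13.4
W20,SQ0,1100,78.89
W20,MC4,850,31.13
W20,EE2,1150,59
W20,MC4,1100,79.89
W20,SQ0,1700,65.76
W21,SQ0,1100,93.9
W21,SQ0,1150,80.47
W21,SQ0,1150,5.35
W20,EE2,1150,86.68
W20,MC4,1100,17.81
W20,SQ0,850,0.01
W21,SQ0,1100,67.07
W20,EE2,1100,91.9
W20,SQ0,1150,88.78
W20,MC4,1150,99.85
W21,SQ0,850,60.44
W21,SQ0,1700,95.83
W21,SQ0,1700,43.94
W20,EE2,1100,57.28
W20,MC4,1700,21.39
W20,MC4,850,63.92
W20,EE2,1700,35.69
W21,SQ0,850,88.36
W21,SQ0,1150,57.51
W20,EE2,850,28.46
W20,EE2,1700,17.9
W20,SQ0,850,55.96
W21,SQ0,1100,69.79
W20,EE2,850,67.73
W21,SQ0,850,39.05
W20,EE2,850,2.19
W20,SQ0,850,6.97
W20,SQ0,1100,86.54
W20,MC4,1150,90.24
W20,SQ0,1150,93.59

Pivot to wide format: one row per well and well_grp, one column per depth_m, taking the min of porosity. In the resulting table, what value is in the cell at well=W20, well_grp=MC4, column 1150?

Rows with well=W20, well_grp=MC4 and depth_m=1150: porosity values are 57.97, 99.85, 90.24.
min(57.97, 99.85, 90.24) = 57.97.

57.97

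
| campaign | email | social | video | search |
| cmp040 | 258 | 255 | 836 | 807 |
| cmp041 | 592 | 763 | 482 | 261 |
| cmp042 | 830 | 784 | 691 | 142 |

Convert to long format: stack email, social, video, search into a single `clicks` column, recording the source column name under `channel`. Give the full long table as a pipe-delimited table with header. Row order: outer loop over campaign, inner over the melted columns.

| campaign | channel | clicks |
| cmp040 | email | 258 |
| cmp040 | social | 255 |
| cmp040 | video | 836 |
| cmp040 | search | 807 |
| cmp041 | email | 592 |
| cmp041 | social | 763 |
| cmp041 | video | 482 |
| cmp041 | search | 261 |
| cmp042 | email | 830 |
| cmp042 | social | 784 |
| cmp042 | video | 691 |
| cmp042 | search | 142 |

Each (campaign, column) pair becomes one row: 3 × 4 = 12 rows.
For example, (cmp040, email) → clicks=258.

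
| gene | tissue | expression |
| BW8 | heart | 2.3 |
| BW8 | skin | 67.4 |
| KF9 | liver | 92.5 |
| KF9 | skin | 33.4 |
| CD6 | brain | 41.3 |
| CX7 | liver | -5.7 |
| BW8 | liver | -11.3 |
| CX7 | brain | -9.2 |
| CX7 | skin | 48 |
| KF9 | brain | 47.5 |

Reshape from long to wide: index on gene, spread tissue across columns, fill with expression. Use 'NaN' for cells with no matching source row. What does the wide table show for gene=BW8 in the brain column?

No long-format row has gene=BW8 and tissue=brain, so the cell is NaN.

NaN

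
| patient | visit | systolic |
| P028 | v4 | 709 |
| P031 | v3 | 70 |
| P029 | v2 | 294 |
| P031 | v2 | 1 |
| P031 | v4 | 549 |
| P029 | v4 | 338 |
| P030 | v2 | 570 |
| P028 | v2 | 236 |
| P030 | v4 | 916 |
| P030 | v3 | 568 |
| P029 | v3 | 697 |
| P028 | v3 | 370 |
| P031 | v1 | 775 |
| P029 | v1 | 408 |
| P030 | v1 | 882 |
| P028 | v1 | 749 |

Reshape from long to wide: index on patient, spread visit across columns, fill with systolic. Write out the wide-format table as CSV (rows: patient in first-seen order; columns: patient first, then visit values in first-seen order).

patient,v4,v3,v2,v1
P028,709,370,236,749
P031,549,70,1,775
P029,338,697,294,408
P030,916,568,570,882

Columns: patient plus the 4 distinct visit values (v4, v3, v2, v1).
For example, row P028 column v4 takes systolic=709 from the long row (P028, v4).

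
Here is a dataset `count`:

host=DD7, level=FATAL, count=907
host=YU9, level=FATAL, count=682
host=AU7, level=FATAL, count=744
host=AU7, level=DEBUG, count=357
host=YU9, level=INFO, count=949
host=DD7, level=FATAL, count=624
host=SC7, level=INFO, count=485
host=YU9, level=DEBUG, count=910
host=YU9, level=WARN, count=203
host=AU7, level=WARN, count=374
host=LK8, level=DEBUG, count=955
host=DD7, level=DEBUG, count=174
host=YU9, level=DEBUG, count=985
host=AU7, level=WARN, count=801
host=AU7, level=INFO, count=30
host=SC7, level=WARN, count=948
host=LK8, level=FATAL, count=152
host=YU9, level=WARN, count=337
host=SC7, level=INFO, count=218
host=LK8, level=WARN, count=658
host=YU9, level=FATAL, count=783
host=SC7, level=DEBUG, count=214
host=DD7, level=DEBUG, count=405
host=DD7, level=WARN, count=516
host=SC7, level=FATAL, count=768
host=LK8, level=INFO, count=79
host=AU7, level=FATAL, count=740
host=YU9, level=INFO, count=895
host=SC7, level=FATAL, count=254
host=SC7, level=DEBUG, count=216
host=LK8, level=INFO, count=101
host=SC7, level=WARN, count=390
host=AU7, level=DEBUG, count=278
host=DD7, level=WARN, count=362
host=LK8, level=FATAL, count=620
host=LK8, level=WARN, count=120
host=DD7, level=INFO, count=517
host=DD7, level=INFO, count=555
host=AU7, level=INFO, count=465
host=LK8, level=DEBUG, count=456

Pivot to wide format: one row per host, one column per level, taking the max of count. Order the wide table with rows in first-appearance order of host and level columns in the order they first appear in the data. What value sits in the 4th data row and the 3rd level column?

With rows in first-appearance order of host, row 4 is host=SC7. level columns in first-appearance order: FATAL, DEBUG, INFO, WARN; column 3 is INFO.
Long rows with host=SC7, level=INFO: max(485, 218) = 485.

485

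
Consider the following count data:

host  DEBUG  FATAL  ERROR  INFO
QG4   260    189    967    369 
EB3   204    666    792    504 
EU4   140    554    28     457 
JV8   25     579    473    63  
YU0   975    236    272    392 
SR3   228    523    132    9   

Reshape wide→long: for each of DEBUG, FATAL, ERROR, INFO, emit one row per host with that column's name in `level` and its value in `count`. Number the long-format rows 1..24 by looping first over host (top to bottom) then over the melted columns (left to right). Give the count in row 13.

25

24 rows total (6 × 4). Row 13: index ⌊(13-1)/4⌋ = 3 into host → JV8; (13-1) mod 4 = 0 into the melted columns → DEBUG.
So row 13 is (JV8, DEBUG, 25); count = 25.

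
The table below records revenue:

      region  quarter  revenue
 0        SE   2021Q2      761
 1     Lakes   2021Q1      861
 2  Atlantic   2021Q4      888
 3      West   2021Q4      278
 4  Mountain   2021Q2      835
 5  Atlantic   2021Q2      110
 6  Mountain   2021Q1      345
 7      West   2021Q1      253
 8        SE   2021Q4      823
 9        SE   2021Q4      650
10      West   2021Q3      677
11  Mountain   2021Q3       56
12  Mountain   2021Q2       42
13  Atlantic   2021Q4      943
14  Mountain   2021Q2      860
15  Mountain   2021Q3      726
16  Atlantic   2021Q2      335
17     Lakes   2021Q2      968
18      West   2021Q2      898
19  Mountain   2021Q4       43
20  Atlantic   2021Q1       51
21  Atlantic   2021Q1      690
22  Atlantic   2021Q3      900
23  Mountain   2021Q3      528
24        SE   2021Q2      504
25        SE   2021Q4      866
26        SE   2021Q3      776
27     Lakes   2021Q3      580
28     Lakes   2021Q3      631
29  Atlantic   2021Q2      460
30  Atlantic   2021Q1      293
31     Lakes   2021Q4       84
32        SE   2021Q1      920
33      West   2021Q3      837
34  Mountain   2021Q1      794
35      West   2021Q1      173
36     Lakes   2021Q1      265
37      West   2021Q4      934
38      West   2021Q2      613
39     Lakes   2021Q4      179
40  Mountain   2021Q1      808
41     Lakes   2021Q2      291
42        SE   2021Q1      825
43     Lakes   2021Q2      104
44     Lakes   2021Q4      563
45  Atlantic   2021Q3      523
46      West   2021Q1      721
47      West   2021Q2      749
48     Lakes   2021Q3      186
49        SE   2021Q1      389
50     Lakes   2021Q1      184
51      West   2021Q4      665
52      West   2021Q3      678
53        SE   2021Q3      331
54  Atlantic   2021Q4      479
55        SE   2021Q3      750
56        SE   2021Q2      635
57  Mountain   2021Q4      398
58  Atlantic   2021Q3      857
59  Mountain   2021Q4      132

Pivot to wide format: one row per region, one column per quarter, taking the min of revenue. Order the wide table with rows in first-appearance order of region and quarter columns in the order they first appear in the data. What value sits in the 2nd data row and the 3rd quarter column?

With rows in first-appearance order of region, row 2 is region=Lakes. quarter columns in first-appearance order: 2021Q2, 2021Q1, 2021Q4, 2021Q3; column 3 is 2021Q4.
Long rows with region=Lakes, quarter=2021Q4: min(84, 179, 563) = 84.

84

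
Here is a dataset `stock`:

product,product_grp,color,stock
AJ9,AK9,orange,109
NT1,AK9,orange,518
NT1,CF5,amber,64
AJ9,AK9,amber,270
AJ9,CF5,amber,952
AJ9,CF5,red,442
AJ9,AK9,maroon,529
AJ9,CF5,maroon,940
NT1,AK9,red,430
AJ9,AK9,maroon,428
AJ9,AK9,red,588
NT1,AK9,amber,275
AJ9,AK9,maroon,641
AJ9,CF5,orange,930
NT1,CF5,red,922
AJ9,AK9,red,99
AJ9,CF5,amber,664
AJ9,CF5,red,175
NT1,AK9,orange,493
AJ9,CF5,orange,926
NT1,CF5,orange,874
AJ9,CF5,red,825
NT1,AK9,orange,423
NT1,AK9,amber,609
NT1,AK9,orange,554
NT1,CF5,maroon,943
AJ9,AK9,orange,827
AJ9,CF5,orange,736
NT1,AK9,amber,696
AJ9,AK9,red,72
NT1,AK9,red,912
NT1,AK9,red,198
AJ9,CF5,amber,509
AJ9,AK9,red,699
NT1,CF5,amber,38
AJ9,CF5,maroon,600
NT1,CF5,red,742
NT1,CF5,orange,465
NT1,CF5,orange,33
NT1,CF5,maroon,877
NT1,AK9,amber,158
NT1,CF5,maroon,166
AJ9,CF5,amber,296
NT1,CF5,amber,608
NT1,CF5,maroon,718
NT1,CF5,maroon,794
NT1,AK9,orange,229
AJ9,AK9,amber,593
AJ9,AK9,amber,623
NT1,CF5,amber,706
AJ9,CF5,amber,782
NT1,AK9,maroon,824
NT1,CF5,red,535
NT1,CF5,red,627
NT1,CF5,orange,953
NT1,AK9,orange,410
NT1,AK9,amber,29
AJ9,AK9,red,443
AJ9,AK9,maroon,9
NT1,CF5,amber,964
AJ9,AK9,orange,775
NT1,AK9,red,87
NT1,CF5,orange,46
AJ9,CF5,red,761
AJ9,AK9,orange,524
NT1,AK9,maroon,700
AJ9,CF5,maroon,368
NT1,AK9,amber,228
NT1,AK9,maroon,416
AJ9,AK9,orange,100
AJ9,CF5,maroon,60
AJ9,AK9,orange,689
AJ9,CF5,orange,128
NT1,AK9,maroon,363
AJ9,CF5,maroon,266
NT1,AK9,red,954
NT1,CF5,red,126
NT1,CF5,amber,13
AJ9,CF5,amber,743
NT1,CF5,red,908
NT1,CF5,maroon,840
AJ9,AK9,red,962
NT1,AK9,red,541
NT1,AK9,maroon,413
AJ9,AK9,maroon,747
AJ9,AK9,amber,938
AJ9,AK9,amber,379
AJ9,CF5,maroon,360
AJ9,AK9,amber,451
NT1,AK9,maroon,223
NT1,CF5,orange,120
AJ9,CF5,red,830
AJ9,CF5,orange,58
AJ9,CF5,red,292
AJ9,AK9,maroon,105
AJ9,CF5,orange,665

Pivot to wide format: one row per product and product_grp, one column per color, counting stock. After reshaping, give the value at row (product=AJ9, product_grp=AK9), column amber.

6

Rows with product=AJ9, product_grp=AK9 and color=amber: stock values are 270, 593, 623, 938, 379, 451.
6 rows match — count = 6.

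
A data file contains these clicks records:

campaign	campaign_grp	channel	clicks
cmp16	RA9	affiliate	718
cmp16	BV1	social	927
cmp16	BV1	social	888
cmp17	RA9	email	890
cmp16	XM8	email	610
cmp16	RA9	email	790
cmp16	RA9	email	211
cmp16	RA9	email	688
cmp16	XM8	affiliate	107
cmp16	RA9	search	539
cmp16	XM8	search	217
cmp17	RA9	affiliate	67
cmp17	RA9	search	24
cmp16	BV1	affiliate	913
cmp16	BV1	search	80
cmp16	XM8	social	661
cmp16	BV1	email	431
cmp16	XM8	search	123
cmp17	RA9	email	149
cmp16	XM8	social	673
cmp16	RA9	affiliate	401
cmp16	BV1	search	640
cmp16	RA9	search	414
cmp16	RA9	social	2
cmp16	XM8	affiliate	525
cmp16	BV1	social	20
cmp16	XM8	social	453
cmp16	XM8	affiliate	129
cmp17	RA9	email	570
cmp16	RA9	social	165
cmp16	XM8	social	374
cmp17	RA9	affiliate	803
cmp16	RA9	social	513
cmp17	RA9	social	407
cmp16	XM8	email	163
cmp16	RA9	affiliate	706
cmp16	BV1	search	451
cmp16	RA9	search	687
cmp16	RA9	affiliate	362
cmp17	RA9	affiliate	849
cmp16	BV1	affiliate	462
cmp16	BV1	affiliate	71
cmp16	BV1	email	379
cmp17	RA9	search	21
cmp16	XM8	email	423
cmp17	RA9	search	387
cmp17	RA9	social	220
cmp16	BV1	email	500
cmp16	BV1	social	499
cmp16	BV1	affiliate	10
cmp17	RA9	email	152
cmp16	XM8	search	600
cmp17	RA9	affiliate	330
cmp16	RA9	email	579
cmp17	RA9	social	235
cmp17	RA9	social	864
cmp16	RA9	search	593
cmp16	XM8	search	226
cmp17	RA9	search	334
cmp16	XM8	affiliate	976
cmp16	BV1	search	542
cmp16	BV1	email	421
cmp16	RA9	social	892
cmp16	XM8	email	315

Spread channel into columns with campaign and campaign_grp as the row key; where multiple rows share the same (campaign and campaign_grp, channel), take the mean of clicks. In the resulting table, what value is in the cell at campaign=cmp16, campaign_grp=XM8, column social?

540.25

Rows with campaign=cmp16, campaign_grp=XM8 and channel=social: clicks values are 661, 673, 453, 374.
(661 + 673 + 453 + 374) / 4 = 540.25.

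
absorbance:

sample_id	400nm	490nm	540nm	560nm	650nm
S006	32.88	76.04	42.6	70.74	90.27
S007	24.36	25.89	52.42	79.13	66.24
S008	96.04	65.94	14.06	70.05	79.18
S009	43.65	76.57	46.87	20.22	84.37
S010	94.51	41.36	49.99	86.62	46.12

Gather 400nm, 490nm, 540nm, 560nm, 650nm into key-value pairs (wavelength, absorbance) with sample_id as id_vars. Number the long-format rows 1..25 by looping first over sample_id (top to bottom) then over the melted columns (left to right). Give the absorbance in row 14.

25 rows total (5 × 5). Row 14: index ⌊(14-1)/5⌋ = 2 into sample_id → S008; (14-1) mod 5 = 3 into the melted columns → 560nm.
So row 14 is (S008, 560nm, 70.05); absorbance = 70.05.

70.05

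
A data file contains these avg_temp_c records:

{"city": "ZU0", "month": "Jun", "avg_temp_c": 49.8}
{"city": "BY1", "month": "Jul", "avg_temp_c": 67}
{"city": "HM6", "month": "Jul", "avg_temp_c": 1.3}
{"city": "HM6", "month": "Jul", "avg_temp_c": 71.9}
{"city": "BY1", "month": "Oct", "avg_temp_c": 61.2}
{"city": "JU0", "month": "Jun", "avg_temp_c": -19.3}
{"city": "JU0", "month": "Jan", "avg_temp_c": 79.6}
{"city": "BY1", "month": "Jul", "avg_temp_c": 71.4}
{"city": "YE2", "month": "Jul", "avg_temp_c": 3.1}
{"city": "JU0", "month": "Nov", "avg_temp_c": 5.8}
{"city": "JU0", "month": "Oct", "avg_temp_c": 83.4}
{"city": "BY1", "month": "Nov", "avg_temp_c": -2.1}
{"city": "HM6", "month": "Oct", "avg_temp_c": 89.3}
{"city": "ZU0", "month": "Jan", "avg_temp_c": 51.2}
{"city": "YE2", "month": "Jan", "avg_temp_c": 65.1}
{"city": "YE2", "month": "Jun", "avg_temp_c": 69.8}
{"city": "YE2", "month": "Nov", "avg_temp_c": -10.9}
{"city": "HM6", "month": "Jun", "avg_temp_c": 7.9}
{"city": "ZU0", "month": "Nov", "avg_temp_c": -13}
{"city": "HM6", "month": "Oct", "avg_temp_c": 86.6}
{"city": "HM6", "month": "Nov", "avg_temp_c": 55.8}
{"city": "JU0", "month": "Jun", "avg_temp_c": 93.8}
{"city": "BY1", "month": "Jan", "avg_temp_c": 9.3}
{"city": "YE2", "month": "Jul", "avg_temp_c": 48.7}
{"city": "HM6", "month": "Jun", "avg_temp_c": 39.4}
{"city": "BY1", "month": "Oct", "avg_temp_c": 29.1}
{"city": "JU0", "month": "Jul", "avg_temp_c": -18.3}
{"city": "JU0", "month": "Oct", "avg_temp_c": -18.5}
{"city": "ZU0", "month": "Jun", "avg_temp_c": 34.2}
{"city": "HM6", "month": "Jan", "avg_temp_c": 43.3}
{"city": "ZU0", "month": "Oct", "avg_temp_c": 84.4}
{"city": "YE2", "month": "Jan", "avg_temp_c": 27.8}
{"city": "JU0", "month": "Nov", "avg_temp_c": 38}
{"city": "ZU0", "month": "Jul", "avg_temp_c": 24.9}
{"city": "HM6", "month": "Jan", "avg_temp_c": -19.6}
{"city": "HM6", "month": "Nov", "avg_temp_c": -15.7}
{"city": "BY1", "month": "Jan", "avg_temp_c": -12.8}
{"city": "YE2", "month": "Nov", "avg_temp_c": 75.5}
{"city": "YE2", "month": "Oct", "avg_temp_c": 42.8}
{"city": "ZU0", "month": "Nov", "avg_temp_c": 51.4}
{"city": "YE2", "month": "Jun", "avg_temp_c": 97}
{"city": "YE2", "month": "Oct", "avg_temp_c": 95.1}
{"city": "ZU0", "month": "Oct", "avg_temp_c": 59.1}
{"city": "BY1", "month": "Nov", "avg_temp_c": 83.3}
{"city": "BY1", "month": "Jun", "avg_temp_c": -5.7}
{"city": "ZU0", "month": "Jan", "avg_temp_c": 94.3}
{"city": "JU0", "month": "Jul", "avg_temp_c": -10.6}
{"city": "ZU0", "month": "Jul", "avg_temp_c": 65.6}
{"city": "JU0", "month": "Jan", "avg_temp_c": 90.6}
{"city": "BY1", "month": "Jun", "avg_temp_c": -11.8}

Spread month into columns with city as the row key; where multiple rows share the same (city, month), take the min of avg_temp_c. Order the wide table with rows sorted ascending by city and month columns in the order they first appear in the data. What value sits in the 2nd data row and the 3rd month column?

With rows sorted ascending by city, row 2 is city=HM6. month columns in first-appearance order: Jun, Jul, Oct, Jan, Nov; column 3 is Oct.
Long rows with city=HM6, month=Oct: min(89.3, 86.6) = 86.6.

86.6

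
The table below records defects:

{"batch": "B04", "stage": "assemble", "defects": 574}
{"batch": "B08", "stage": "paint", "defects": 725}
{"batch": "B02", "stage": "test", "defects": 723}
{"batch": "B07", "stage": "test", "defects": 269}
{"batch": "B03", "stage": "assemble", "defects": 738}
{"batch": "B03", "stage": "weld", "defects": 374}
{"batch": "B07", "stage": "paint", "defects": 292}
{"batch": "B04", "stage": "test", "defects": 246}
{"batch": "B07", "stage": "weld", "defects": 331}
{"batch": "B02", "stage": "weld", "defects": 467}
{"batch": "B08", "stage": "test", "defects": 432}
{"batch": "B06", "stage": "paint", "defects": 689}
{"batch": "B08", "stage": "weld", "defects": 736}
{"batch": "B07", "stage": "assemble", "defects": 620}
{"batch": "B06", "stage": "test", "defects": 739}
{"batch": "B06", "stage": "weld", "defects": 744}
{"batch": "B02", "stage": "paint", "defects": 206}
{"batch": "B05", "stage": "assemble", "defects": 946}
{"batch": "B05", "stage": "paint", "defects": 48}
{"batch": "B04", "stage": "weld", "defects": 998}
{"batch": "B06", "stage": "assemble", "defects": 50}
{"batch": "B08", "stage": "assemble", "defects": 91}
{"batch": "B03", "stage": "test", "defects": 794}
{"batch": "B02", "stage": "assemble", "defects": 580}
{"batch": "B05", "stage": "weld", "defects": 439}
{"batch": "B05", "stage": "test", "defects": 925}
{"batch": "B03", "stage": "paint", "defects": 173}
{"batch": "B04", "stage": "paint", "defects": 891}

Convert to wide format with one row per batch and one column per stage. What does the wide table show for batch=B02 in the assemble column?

Wide layout: rows indexed by batch, columns are the 4 distinct stage values (assemble, paint, test, weld).
Cell (batch=B02, stage=assemble) draws from the long row where batch=B02 and stage=assemble, which has defects=580.

580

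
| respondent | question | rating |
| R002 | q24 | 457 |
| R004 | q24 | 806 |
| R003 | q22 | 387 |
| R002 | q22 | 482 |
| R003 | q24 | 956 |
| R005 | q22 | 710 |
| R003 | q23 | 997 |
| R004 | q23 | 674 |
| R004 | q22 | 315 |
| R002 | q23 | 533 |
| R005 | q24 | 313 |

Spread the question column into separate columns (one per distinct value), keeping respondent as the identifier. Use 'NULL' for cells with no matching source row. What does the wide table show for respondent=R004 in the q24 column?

The long row with respondent=R004, question=q24 has rating=806.

806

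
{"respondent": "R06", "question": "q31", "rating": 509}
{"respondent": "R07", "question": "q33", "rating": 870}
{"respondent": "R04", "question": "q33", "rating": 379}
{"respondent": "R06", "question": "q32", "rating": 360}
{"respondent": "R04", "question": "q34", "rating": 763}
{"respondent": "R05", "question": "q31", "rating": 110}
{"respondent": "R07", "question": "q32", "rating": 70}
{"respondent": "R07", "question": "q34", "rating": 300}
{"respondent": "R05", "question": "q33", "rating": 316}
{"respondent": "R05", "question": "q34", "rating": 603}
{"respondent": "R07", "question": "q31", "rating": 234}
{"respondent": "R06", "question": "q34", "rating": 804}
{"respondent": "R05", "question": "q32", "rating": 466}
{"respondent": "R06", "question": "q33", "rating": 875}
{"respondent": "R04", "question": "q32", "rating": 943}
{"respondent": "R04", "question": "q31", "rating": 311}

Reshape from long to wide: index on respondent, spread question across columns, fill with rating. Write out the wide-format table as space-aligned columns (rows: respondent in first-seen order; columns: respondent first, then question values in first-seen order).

respondent  q31  q33  q32  q34
R06         509  875  360  804
R07         234  870  70   300
R04         311  379  943  763
R05         110  316  466  603

Columns: respondent plus the 4 distinct question values (q31, q33, q32, q34).
For example, row R06 column q31 takes rating=509 from the long row (R06, q31).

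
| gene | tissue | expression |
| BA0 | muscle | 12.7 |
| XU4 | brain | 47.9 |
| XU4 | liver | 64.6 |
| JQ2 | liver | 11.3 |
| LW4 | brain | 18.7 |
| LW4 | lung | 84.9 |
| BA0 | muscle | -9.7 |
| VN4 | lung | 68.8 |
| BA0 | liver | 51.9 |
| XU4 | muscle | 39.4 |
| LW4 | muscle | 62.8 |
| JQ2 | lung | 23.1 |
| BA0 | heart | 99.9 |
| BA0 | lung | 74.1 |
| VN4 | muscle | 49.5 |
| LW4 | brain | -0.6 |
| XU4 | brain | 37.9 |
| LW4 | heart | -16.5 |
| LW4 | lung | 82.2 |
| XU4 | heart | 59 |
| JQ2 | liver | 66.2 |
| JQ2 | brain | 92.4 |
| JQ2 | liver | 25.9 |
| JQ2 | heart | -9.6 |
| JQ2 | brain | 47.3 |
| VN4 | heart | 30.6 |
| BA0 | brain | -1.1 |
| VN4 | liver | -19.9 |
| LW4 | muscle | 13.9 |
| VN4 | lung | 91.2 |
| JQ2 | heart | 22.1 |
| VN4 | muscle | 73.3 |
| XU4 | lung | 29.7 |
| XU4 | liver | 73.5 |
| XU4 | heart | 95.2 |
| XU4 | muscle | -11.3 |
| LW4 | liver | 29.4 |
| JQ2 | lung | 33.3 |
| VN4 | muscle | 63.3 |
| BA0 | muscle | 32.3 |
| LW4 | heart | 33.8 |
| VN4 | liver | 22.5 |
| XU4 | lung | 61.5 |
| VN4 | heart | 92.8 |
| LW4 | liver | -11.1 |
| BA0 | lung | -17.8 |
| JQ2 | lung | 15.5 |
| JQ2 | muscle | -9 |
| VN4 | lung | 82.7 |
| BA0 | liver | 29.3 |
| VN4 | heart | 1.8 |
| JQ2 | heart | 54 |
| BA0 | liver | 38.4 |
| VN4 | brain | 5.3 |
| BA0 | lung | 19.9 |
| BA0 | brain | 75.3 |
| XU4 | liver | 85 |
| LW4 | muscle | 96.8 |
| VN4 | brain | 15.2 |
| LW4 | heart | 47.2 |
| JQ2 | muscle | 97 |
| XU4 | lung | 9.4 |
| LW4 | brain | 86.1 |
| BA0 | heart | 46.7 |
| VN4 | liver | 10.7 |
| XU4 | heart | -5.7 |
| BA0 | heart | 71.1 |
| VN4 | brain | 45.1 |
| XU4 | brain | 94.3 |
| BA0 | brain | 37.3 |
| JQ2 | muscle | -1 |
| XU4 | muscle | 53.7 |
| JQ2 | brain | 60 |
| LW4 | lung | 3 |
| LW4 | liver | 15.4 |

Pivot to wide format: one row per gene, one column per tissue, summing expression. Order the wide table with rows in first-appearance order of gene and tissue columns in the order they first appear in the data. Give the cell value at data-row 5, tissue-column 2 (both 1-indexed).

65.6

With rows in first-appearance order of gene, row 5 is gene=VN4. tissue columns in first-appearance order: muscle, brain, liver, lung, heart; column 2 is brain.
Long rows with gene=VN4, tissue=brain: 5.3 + 15.2 + 45.1 = 65.6.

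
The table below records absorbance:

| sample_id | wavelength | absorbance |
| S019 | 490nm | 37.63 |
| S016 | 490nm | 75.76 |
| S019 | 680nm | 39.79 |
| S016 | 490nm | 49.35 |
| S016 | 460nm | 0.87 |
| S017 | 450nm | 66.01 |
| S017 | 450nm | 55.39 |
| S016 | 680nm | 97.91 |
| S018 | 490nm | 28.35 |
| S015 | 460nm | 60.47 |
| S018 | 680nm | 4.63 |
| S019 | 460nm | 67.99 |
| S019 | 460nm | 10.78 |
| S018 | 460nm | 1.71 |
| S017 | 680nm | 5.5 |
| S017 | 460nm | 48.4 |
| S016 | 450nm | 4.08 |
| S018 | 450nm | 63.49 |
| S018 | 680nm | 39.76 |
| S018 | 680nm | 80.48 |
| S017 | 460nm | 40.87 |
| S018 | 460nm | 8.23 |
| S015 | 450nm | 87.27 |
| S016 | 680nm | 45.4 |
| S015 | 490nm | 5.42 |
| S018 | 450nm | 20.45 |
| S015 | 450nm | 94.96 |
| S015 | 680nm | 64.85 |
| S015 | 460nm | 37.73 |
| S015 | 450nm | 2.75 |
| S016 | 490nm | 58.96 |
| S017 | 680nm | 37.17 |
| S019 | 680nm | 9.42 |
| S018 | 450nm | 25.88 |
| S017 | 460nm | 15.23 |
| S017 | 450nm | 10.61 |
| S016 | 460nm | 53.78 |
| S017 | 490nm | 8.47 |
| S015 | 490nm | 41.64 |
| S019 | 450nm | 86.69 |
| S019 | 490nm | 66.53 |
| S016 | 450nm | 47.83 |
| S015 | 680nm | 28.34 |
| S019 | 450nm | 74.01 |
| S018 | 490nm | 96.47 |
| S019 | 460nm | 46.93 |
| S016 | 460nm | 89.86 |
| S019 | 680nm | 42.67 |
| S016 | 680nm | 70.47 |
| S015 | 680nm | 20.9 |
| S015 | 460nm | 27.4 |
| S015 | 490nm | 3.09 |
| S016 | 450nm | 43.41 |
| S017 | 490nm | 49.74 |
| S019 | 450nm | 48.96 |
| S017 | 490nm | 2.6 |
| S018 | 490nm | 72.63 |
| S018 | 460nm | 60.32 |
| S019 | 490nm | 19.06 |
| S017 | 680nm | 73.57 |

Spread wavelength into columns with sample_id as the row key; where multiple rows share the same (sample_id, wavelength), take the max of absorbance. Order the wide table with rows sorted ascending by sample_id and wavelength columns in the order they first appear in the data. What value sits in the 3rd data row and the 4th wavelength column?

66.01

With rows sorted ascending by sample_id, row 3 is sample_id=S017. wavelength columns in first-appearance order: 490nm, 680nm, 460nm, 450nm; column 4 is 450nm.
Long rows with sample_id=S017, wavelength=450nm: max(66.01, 55.39, 10.61) = 66.01.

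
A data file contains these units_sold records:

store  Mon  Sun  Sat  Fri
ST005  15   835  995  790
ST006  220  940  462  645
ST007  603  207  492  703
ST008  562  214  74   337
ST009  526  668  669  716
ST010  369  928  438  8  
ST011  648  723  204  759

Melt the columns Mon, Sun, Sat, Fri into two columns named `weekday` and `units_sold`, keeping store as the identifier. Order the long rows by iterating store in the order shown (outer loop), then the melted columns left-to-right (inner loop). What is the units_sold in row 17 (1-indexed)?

28 rows total (7 × 4). Row 17: index ⌊(17-1)/4⌋ = 4 into store → ST009; (17-1) mod 4 = 0 into the melted columns → Mon.
So row 17 is (ST009, Mon, 526); units_sold = 526.

526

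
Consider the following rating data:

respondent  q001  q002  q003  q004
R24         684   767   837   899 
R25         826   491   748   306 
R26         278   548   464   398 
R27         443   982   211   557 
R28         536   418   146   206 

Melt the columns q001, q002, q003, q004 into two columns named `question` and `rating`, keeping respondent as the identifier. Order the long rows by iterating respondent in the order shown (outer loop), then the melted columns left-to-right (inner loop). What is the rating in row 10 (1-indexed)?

548

20 rows total (5 × 4). Row 10: index ⌊(10-1)/4⌋ = 2 into respondent → R26; (10-1) mod 4 = 1 into the melted columns → q002.
So row 10 is (R26, q002, 548); rating = 548.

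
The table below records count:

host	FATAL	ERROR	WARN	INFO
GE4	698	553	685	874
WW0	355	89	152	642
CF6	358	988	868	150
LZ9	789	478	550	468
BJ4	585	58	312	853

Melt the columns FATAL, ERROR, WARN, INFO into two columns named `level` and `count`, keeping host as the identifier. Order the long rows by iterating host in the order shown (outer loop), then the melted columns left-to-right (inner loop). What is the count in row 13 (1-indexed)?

20 rows total (5 × 4). Row 13: index ⌊(13-1)/4⌋ = 3 into host → LZ9; (13-1) mod 4 = 0 into the melted columns → FATAL.
So row 13 is (LZ9, FATAL, 789); count = 789.

789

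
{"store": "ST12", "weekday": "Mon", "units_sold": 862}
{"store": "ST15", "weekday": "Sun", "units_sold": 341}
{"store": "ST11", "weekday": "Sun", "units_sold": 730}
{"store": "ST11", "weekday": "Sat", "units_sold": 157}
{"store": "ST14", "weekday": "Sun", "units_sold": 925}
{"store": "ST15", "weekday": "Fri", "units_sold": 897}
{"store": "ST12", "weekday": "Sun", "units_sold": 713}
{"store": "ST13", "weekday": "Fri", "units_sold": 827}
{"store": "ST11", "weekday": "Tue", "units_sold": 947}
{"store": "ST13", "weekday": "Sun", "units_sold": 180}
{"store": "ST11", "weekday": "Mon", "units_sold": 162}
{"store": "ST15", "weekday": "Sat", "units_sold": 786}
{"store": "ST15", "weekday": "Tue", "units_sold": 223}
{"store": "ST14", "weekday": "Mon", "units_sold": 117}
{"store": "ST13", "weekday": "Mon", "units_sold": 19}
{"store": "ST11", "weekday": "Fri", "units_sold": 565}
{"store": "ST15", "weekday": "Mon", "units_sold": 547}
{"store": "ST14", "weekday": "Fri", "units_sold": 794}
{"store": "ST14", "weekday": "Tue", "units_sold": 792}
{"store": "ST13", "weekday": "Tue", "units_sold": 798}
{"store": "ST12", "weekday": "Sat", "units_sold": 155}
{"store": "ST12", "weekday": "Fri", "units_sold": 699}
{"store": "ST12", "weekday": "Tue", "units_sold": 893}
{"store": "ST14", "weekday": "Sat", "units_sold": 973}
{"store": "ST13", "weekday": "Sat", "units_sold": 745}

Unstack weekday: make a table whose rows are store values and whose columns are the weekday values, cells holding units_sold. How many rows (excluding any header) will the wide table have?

5

5 distinct store values → 5 rows.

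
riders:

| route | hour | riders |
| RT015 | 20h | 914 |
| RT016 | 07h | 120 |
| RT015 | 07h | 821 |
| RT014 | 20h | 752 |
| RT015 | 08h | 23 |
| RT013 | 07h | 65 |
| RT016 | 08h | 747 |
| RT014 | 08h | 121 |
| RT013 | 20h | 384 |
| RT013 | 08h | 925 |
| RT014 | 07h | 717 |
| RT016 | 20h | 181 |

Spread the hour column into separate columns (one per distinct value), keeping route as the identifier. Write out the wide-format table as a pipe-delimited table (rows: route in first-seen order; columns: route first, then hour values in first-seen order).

Columns: route plus the 3 distinct hour values (20h, 07h, 08h).
For example, row RT015 column 20h takes riders=914 from the long row (RT015, 20h).

| route | 20h | 07h | 08h |
| RT015 | 914 | 821 | 23 |
| RT016 | 181 | 120 | 747 |
| RT014 | 752 | 717 | 121 |
| RT013 | 384 | 65 | 925 |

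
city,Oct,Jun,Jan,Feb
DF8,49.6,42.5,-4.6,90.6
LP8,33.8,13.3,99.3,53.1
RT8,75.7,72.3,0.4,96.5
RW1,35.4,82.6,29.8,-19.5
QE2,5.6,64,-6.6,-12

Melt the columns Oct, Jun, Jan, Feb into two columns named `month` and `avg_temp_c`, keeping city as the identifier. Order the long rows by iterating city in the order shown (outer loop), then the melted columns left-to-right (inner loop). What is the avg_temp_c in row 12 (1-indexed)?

20 rows total (5 × 4). Row 12: index ⌊(12-1)/4⌋ = 2 into city → RT8; (12-1) mod 4 = 3 into the melted columns → Feb.
So row 12 is (RT8, Feb, 96.5); avg_temp_c = 96.5.

96.5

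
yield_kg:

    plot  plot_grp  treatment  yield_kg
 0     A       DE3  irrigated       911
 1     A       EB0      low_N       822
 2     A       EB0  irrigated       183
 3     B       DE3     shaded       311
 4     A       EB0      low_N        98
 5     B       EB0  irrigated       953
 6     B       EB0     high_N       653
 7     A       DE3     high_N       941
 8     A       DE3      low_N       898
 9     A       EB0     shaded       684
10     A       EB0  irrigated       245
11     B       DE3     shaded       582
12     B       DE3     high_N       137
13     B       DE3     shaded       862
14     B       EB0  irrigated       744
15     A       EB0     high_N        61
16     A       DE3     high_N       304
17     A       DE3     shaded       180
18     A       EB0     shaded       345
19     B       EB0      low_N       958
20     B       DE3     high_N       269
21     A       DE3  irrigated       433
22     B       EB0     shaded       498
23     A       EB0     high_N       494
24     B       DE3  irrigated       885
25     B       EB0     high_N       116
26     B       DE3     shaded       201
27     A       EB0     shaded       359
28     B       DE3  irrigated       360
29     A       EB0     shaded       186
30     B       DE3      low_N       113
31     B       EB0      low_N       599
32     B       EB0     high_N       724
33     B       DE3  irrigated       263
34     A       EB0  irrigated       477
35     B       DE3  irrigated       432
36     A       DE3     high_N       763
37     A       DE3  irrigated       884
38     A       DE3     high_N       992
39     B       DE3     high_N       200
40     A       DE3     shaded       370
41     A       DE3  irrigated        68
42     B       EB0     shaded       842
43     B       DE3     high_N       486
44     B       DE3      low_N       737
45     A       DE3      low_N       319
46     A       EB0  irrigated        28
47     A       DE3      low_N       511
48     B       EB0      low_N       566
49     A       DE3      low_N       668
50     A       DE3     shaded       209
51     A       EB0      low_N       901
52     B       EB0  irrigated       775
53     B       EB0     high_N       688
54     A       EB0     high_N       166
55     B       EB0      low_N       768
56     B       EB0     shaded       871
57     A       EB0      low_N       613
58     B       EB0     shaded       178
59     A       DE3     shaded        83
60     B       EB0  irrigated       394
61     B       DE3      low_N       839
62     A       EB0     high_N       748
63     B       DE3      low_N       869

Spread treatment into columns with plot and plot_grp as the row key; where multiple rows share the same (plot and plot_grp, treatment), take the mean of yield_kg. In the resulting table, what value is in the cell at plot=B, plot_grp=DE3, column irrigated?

Rows with plot=B, plot_grp=DE3 and treatment=irrigated: yield_kg values are 885, 360, 263, 432.
(885 + 360 + 263 + 432) / 4 = 485.

485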